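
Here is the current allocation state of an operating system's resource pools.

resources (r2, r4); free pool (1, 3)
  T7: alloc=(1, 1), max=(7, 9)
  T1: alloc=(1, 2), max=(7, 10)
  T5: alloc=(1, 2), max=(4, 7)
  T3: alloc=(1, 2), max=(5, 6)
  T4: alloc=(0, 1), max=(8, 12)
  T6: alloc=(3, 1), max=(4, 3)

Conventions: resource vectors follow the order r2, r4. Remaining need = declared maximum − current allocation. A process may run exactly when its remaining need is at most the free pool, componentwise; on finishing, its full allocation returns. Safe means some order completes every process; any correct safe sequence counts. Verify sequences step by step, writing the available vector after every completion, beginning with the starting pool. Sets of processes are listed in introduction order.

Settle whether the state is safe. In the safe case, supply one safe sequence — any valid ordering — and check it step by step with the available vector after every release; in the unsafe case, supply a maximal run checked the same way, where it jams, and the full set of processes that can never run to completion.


SAFE, for example via the order T6, T3, T5, T1, T7, T4.
Key observation: reading the order forward, T6 is the first process whose need (1, 2) meets the free pool (1, 3) exactly on a resource it requests.
Step-by-step check:
  pool = (1, 3)
  run T6 (needs (1, 2), free (1, 3)); after release of (3, 1) the pool is (4, 4)
  run T3 (needs (4, 4), free (4, 4)); after release of (1, 2) the pool is (5, 6)
  run T5 (needs (3, 5), free (5, 6)); after release of (1, 2) the pool is (6, 8)
  run T1 (needs (6, 8), free (6, 8)); after release of (1, 2) the pool is (7, 10)
  run T7 (needs (6, 8), free (7, 10)); after release of (1, 1) the pool is (8, 11)
  run T4 (needs (8, 11), free (8, 11)); after release of (0, 1) the pool is (8, 12)


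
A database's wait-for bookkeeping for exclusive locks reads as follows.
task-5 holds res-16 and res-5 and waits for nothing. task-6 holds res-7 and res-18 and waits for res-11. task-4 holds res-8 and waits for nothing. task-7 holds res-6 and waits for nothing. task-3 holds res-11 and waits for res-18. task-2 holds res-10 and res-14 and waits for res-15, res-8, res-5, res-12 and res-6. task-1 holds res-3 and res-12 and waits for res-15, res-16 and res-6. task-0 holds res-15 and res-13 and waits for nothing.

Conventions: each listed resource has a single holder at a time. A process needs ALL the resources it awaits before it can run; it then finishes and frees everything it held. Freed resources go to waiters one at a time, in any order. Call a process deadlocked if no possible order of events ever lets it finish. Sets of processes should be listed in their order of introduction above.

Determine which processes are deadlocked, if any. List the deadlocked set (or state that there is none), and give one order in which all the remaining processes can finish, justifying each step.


Deadlocked: task-6 and task-3.
Key observation: the wait chain closes on itself along task-6 -> task-3 -> task-6; no other process is dragged down with it.
The rest can finish in the order task-5, task-0, task-7, task-4, task-1, task-2.
Verifying each step:
  task-5 waits on nothing -> runs at once and releases res-16 and res-5
  task-0 waits on nothing -> runs at once and releases res-15 and res-13
  task-7 waits on nothing -> runs at once and releases res-6
  task-4 waits on nothing -> runs at once and releases res-8
  task-1: everything it awaited (res-15, res-16 and res-6) is free; runs, freeing res-3 and res-12
  task-2: everything it awaited (res-15, res-8, res-5, res-12 and res-6) is free; runs, freeing res-10 and res-14


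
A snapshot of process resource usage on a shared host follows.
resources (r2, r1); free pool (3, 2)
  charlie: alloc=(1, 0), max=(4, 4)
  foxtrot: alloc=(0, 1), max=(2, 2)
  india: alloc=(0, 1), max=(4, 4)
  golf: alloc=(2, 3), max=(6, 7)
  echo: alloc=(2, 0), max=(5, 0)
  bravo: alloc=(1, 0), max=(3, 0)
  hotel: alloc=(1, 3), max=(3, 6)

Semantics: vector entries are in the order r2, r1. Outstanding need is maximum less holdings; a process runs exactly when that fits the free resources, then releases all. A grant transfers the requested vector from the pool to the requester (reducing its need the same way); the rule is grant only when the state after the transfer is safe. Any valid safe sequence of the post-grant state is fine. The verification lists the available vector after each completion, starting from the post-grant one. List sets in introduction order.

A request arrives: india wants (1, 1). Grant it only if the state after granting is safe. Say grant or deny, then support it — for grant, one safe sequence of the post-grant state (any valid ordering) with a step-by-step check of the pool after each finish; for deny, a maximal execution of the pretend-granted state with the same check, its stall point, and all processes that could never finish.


GRANT: granting preserves safety; a valid post-grant sequence is bravo, foxtrot, india, hotel, echo, charlie, golf.
Key observation: with (2, 1) left after the transfer, bravo can run at once — the state stays safe.
Check on the post-grant state, step by step:
  pool = (2, 1)
  run bravo (needs (2, 0), free (2, 1)); after release of (1, 0) the pool is (3, 1)
  run foxtrot (needs (2, 1), free (3, 1)); after release of (0, 1) the pool is (3, 2)
  run india (needs (3, 2), free (3, 2)); after release of (1, 2) the pool is (4, 4)
  run hotel (needs (2, 3), free (4, 4)); after release of (1, 3) the pool is (5, 7)
  run echo (needs (3, 0), free (5, 7)); after release of (2, 0) the pool is (7, 7)
  run charlie (needs (3, 4), free (7, 7)); after release of (1, 0) the pool is (8, 7)
  run golf (needs (4, 4), free (8, 7)); after release of (2, 3) the pool is (10, 10)


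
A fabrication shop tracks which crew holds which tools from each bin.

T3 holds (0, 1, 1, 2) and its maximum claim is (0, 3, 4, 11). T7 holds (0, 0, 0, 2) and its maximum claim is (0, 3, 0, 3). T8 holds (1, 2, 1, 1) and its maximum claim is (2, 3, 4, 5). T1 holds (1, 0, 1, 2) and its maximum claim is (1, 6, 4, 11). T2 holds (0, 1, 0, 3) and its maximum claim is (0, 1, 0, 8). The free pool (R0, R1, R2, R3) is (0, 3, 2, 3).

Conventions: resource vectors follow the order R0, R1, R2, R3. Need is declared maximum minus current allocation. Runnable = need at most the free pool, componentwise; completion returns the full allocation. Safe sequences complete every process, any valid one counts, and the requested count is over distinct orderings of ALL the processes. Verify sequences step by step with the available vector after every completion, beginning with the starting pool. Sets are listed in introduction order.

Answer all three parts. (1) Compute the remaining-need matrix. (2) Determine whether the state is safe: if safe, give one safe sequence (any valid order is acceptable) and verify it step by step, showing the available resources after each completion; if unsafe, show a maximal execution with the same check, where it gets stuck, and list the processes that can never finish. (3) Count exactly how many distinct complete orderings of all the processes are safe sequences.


(1) Remaining need (order R0, R1, R2, R3):
  T3: (0, 2, 3, 9)
  T7: (0, 3, 0, 1)
  T8: (1, 1, 3, 4)
  T1: (0, 6, 3, 9)
  T2: (0, 0, 0, 5)
(2) UNSAFE — no complete ordering exists.
Key observation: once T7, T2 finish, the pool peaks at (0, 4, 2, 8) — and every remaining process still needs more R2 than that.
The run T7, T2 cannot be extended any further. Walking it through:
  pool = (0, 3, 2, 3)
  T7 needs (0, 3, 0, 1) <= (0, 3, 2, 3) -> finishes; pool += (0, 0, 0, 2) = (0, 3, 2, 5)
  T2 needs (0, 0, 0, 5) <= (0, 3, 2, 5) -> finishes; pool += (0, 1, 0, 3) = (0, 4, 2, 8)
  T3 still needs (0, 2, 3, 9) but only (0, 4, 2, 8) is free — short on R2 and R3
  T8 still needs (1, 1, 3, 4) but only (0, 4, 2, 8) is free — short on R0 and R2
  T1 still needs (0, 6, 3, 9) but only (0, 4, 2, 8) is free — short on R1, R2 and R3
Processes that can never finish: T3, T8 and T1.
(3) Exactly 0 of the possible complete orderings are safe sequences.


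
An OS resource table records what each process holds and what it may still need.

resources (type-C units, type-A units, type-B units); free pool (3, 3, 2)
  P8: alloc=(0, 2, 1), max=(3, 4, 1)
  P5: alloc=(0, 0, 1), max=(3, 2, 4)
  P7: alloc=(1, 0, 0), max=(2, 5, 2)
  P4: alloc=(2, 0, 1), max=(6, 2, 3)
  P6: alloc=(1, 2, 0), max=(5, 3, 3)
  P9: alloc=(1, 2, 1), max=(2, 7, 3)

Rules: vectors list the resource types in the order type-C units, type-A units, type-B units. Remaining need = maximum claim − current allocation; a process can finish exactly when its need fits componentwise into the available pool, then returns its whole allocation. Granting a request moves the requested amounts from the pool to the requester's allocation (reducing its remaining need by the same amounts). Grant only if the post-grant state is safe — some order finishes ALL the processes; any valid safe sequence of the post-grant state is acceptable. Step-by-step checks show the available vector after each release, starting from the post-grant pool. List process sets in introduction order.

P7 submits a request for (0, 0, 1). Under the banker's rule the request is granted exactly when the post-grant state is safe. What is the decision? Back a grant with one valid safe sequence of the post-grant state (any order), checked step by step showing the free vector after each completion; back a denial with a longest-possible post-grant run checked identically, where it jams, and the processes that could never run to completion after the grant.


GRANT: granting preserves safety; a valid post-grant sequence is P8, P7, P9, P6, P5, P4.
Key observation: (3, 3, 1) free after granting still covers P8 first, and each release covers the next.
Verifying the post-grant state step by step:
  pool = (3, 3, 1)
  P8: need (3, 2, 0) fits (3, 3, 1); releases (0, 2, 1), pool now (3, 5, 2)
  P7: need (1, 5, 1) fits (3, 5, 2); releases (1, 0, 1), pool now (4, 5, 3)
  P9: need (1, 5, 2) fits (4, 5, 3); releases (1, 2, 1), pool now (5, 7, 4)
  P6: need (4, 1, 3) fits (5, 7, 4); releases (1, 2, 0), pool now (6, 9, 4)
  P5: need (3, 2, 3) fits (6, 9, 4); releases (0, 0, 1), pool now (6, 9, 5)
  P4: need (4, 2, 2) fits (6, 9, 5); releases (2, 0, 1), pool now (8, 9, 6)


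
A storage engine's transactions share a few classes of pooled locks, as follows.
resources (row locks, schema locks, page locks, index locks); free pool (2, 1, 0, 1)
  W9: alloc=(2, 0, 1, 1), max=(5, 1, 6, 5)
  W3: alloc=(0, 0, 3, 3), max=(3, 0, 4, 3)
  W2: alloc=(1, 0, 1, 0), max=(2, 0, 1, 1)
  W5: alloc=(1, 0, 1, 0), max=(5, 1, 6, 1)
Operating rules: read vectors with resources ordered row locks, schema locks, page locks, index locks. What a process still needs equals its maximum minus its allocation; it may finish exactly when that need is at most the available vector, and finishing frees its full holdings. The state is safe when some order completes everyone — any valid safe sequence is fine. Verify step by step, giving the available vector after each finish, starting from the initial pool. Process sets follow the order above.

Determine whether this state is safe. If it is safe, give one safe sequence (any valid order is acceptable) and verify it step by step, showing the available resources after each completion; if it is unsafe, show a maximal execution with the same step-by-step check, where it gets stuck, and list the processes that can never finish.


UNSAFE — no complete ordering exists.
Key observation: the pool after W2, W3 is (3, 1, 4, 4); every surviving request exceeds it in page locks, so progress ends there.
The run W2, W3 cannot be extended any further. Verifying each step:
  pool = (2, 1, 0, 1)
  run W2 (needs (1, 0, 0, 1), free (2, 1, 0, 1)); after release of (1, 0, 1, 0) the pool is (3, 1, 1, 1)
  run W3 (needs (3, 0, 1, 0), free (3, 1, 1, 1)); after release of (0, 0, 3, 3) the pool is (3, 1, 4, 4)
  W9 still needs (3, 1, 5, 4) but only (3, 1, 4, 4) is free — short on page locks
  W5 still needs (4, 1, 5, 1) but only (3, 1, 4, 4) is free — short on row locks and page locks
Never able to finish: W9 and W5.


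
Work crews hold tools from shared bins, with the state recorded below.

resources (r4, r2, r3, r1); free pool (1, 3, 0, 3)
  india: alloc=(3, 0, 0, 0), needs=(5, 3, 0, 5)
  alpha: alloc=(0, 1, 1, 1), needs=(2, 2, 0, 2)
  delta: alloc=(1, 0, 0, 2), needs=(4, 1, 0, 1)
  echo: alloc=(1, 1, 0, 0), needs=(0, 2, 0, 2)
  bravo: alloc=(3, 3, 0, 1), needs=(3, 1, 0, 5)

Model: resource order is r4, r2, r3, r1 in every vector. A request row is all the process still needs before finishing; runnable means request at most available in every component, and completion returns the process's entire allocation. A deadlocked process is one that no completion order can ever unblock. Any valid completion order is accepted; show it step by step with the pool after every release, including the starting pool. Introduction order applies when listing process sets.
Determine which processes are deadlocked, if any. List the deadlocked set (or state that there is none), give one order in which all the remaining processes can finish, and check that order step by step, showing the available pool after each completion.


Deadlocked set: india, delta and bravo.
Key observation: echo, alpha can finish, but then (2, 5, 1, 4) is all there is, and the blocked group's r4 demands exceed it.
One completion order for the rest: echo, alpha. Check, step by step:
  pool = (1, 3, 0, 3)
  echo needs (0, 2, 0, 2) <= (1, 3, 0, 3) -> finishes; pool += (1, 1, 0, 0) = (2, 4, 0, 3)
  alpha needs (2, 2, 0, 2) <= (2, 4, 0, 3) -> finishes; pool += (0, 1, 1, 1) = (2, 5, 1, 4)
The blocked processes can never fit:
  blocked: india wants (5, 3, 0, 5), pool (2, 5, 1, 4) — not enough r4 and r1
  blocked: delta wants (4, 1, 0, 1), pool (2, 5, 1, 4) — not enough r4
  blocked: bravo wants (3, 1, 0, 5), pool (2, 5, 1, 4) — not enough r4 and r1


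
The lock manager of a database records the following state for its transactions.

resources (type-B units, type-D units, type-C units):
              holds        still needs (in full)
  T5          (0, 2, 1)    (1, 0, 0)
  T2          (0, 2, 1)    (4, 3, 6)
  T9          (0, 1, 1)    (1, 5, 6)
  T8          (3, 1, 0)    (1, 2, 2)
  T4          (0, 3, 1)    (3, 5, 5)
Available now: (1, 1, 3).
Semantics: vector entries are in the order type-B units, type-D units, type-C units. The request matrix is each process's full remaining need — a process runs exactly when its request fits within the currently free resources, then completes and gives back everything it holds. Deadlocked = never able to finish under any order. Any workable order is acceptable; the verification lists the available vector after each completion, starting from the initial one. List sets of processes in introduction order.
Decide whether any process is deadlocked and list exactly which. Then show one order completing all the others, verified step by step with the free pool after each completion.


Deadlocked: T2, T9 and T4.
Key observation: the wall is type-C units: completing T5, T8 brings the pool only to (4, 4, 4), and all the rest need more.
The rest can finish in the order T5, T8. Verifying each step:
  pool = (1, 1, 3)
  T5 needs (1, 0, 0) <= (1, 1, 3) -> finishes; pool += (0, 2, 1) = (1, 3, 4)
  T8 needs (1, 2, 2) <= (1, 3, 4) -> finishes; pool += (3, 1, 0) = (4, 4, 4)
None of the blocked processes ever fits:
  T2 still needs (4, 3, 6) but only (4, 4, 4) is free — short on type-C units
  T9 still needs (1, 5, 6) but only (4, 4, 4) is free — short on type-D units and type-C units
  T4 still needs (3, 5, 5) but only (4, 4, 4) is free — short on type-D units and type-C units


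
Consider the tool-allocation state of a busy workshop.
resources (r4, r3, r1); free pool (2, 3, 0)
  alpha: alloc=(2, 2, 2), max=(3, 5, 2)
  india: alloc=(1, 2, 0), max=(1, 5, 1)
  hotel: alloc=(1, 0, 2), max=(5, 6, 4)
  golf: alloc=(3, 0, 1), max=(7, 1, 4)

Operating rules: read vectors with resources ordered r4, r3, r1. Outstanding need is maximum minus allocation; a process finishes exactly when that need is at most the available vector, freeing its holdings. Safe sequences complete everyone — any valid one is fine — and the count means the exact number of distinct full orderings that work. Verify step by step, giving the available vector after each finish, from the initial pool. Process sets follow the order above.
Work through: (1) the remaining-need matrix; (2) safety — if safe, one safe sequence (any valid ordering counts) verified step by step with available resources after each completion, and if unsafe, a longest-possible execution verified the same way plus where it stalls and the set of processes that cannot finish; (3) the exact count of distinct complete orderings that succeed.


(1) Need matrix, components ordered r4, r3, r1:
  alpha: (1, 3, 0)
  india: (0, 3, 1)
  hotel: (4, 6, 2)
  golf: (4, 1, 3)
(2) SAFE, for example via the order alpha, india, hotel, golf.
Key observation: at alpha the run first touches a limit — (1, 3, 0) against (2, 3, 0), exact on a resource it actually requests.
Verifying each step:
  pool = (2, 3, 0)
  alpha: need (1, 3, 0) fits (2, 3, 0); releases (2, 2, 2), pool now (4, 5, 2)
  india: need (0, 3, 1) fits (4, 5, 2); releases (1, 2, 0), pool now (5, 7, 2)
  hotel: need (4, 6, 2) fits (5, 7, 2); releases (1, 0, 2), pool now (6, 7, 4)
  golf: need (4, 1, 3) fits (6, 7, 4); releases (3, 0, 1), pool now (9, 7, 5)
(3) The exact count: 1 of the possible complete orderings is a safe sequence.


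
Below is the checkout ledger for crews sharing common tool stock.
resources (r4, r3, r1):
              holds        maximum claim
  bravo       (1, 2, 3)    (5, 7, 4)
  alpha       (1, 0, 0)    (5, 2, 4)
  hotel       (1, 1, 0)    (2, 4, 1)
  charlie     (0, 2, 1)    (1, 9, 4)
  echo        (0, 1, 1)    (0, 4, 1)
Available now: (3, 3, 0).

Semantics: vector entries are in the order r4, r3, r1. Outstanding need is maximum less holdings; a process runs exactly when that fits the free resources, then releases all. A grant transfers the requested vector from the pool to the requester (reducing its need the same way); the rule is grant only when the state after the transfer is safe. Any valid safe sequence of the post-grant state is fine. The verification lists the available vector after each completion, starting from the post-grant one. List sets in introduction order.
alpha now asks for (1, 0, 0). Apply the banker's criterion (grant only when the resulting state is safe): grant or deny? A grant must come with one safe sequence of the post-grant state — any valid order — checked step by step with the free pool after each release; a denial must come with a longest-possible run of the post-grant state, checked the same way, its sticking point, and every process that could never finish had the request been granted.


DENY — the pretend-granted state is unsafe.
Key observation: after echo, hotel the pool peaks at (3, 5, 1), and each blocked process is short somewhere: bravo on r4; alpha on r1; charlie on r3, r1.
On the post-grant state, echo, hotel is a maximal run — nothing extends it. Step-by-step check:
  pool = (2, 3, 0)
  echo needs (0, 3, 0) <= (2, 3, 0) -> finishes; pool += (0, 1, 1) = (2, 4, 1)
  hotel needs (1, 3, 1) <= (2, 4, 1) -> finishes; pool += (1, 1, 0) = (3, 5, 1)
  blocked: bravo wants (4, 5, 1), pool (3, 5, 1) — not enough r4
  blocked: alpha wants (3, 2, 4), pool (3, 5, 1) — not enough r1
  blocked: charlie wants (1, 7, 3), pool (3, 5, 1) — not enough r3 and r1
Post-grant, the permanently blocked set is bravo, alpha and charlie.


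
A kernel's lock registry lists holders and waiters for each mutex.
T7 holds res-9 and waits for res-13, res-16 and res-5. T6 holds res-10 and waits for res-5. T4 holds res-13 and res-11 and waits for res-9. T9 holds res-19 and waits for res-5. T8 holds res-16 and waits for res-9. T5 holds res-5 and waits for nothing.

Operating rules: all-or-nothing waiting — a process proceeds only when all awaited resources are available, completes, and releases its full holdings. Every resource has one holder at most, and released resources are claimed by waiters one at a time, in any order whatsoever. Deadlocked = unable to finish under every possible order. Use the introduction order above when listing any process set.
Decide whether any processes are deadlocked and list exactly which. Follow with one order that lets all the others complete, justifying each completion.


The deadlocked set is T7, T4 and T8.
Key observation: the wait chain closes on itself along T7 -> T4 -> T7; T8 is caught in further circular waits.
A valid finishing order for the others: T5, T6, T9.
Step-by-step check:
  T5 waits on nothing -> runs at once and releases res-5
  run T6 (all its waits — res-5 — are resolved); releases res-10
  run T9 (all its waits — res-5 — are resolved); releases res-19


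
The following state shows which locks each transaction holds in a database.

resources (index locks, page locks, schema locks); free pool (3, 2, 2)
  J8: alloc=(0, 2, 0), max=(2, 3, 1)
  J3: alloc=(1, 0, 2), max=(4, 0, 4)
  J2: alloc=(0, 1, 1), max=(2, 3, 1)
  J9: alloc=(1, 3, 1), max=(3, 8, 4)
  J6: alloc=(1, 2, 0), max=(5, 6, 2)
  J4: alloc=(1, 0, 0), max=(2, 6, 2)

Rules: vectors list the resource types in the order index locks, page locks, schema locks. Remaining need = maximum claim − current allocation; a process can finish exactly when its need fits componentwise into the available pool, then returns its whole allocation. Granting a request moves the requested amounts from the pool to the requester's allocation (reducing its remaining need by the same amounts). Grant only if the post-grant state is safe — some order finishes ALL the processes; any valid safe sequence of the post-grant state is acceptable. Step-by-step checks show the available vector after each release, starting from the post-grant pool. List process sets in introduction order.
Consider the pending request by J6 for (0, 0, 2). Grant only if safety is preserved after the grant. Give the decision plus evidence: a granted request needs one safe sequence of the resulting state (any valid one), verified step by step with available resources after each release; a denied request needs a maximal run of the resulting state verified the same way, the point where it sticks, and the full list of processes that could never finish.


DENY: after the grant no complete ordering would exist.
Key observation: after J2, J8 the pool peaks at (3, 5, 1), and each blocked process is short somewhere: J3 on schema locks; J9 on schema locks; J6 on index locks; J4 on page locks, schema locks.
Pretend the grant happened; the run J2, J8 goes as far as possible. Check, step by step:
  pool = (3, 2, 0)
  J2: need (2, 2, 0) fits (3, 2, 0); releases (0, 1, 1), pool now (3, 3, 1)
  J8: need (2, 1, 1) fits (3, 3, 1); releases (0, 2, 0), pool now (3, 5, 1)
  J3 cannot run: need (3, 0, 2) vs free (3, 5, 1) (insufficient schema locks)
  J9 cannot run: need (2, 5, 3) vs free (3, 5, 1) (insufficient schema locks)
  J6 cannot run: need (4, 4, 0) vs free (3, 5, 1) (insufficient index locks)
  J4 cannot run: need (1, 6, 2) vs free (3, 5, 1) (insufficient page locks and schema locks)
Post-grant, the permanently blocked set is J3, J9, J6 and J4.


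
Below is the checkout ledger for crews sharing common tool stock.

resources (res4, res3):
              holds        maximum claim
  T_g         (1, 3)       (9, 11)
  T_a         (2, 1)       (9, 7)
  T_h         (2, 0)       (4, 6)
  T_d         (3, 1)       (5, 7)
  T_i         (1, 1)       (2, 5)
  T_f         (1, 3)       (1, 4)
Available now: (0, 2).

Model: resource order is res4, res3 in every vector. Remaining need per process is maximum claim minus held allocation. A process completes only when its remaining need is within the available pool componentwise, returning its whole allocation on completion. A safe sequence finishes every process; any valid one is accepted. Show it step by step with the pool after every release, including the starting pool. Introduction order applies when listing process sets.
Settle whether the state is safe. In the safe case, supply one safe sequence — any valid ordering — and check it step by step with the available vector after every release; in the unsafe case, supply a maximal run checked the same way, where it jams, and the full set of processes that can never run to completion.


SAFE. One safe sequence: T_f, T_i, T_h, T_d, T_a, T_g.
Key observation: at T_i the run first touches a limit — (1, 4) against (1, 5), exact on a resource it actually requests.
Walking it through:
  pool = (0, 2)
  T_f needs (0, 1) <= (0, 2) -> finishes; pool += (1, 3) = (1, 5)
  T_i needs (1, 4) <= (1, 5) -> finishes; pool += (1, 1) = (2, 6)
  T_h needs (2, 6) <= (2, 6) -> finishes; pool += (2, 0) = (4, 6)
  T_d needs (2, 6) <= (4, 6) -> finishes; pool += (3, 1) = (7, 7)
  T_a needs (7, 6) <= (7, 7) -> finishes; pool += (2, 1) = (9, 8)
  T_g needs (8, 8) <= (9, 8) -> finishes; pool += (1, 3) = (10, 11)


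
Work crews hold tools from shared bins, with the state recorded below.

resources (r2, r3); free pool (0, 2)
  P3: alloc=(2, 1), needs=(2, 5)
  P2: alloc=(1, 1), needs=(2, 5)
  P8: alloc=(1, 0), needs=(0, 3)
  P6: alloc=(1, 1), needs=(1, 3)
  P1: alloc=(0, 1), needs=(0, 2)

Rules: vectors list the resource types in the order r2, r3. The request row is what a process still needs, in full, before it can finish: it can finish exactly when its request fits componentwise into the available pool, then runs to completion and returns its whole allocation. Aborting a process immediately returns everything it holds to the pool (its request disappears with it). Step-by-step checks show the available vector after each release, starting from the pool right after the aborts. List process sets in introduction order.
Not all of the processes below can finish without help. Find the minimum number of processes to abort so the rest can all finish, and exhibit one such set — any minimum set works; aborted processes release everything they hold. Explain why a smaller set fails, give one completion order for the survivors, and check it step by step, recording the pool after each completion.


Abort P3.
Key observation: before aborting P3, P2 was permanently blocked — no order could ever run it; afterwards it completes at step 3.
No smaller set exists: with zero aborts the deadlock remains.
One survivor order: P1, P6, P2, P8. Step-by-step check (post-abort pool first):
  pool = (2, 3)
  P1 needs (0, 2) <= (2, 3) -> finishes; pool += (0, 1) = (2, 4)
  P6 needs (1, 3) <= (2, 4) -> finishes; pool += (1, 1) = (3, 5)
  P2 needs (2, 5) <= (3, 5) -> finishes; pool += (1, 1) = (4, 6)
  P8 needs (0, 3) <= (4, 6) -> finishes; pool += (1, 0) = (5, 6)


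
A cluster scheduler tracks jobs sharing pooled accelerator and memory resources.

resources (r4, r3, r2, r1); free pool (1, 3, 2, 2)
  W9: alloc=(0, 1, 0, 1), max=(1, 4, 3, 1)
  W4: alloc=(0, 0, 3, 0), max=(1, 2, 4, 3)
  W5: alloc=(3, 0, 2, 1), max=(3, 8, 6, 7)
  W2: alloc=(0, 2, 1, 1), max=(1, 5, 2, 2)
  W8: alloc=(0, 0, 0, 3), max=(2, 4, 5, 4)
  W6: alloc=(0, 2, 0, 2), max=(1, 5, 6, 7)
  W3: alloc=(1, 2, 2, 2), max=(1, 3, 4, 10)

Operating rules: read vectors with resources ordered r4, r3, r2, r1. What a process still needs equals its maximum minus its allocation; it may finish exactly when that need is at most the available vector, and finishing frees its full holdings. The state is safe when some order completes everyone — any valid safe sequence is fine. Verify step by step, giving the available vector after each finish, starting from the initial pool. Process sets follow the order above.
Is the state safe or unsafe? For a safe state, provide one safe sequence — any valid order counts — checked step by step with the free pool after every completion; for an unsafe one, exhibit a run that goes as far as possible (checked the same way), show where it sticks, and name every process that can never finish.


UNSAFE — no complete ordering exists.
Key observation: after W2, W9, W4 the pool peaks at (1, 6, 6, 4), and each blocked process is short somewhere: W5 on r3, r1; W8 on r4; W6 on r1; W3 on r1.
The run W2, W9, W4 cannot be extended any further. Step-by-step check:
  pool = (1, 3, 2, 2)
  W2: need (1, 3, 1, 1) fits (1, 3, 2, 2); releases (0, 2, 1, 1), pool now (1, 5, 3, 3)
  W9: need (1, 3, 3, 0) fits (1, 5, 3, 3); releases (0, 1, 0, 1), pool now (1, 6, 3, 4)
  W4: need (1, 2, 1, 3) fits (1, 6, 3, 4); releases (0, 0, 3, 0), pool now (1, 6, 6, 4)
  W5 cannot run: need (0, 8, 4, 6) vs free (1, 6, 6, 4) (insufficient r3 and r1)
  W8 cannot run: need (2, 4, 5, 1) vs free (1, 6, 6, 4) (insufficient r4)
  W6 cannot run: need (1, 3, 6, 5) vs free (1, 6, 6, 4) (insufficient r1)
  W3 cannot run: need (0, 1, 2, 8) vs free (1, 6, 6, 4) (insufficient r1)
Processes that can never finish: W5, W8, W6 and W3.


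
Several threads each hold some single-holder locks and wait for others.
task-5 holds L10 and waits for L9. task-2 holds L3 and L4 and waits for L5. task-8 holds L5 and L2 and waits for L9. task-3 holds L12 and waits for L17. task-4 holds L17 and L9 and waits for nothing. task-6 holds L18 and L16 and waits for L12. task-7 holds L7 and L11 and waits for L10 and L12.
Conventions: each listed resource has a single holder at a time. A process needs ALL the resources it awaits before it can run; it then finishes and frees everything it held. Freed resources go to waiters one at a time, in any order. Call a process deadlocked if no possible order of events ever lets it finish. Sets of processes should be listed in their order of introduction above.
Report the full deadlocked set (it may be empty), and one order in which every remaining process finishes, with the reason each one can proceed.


The deadlocked set is empty.
Key observation: although several processes wait, no cycle exists — each chain bottoms out at a free runner.
A valid finishing order for the others: task-4, task-3, task-6, task-8, task-5, task-2, task-7.
Check, step by step:
  run task-4 (it waits on nothing); releases L17 and L9
  task-3: everything it awaited (L17) is free; runs, freeing L12
  task-6: everything it awaited (L12) is free; runs, freeing L18 and L16
  task-8: everything it awaited (L9) is free; runs, freeing L5 and L2
  task-5: everything it awaited (L9) is free; runs, freeing L10
  task-2: everything it awaited (L5) is free; runs, freeing L3 and L4
  task-7: everything it awaited (L10 and L12) is free; runs, freeing L7 and L11


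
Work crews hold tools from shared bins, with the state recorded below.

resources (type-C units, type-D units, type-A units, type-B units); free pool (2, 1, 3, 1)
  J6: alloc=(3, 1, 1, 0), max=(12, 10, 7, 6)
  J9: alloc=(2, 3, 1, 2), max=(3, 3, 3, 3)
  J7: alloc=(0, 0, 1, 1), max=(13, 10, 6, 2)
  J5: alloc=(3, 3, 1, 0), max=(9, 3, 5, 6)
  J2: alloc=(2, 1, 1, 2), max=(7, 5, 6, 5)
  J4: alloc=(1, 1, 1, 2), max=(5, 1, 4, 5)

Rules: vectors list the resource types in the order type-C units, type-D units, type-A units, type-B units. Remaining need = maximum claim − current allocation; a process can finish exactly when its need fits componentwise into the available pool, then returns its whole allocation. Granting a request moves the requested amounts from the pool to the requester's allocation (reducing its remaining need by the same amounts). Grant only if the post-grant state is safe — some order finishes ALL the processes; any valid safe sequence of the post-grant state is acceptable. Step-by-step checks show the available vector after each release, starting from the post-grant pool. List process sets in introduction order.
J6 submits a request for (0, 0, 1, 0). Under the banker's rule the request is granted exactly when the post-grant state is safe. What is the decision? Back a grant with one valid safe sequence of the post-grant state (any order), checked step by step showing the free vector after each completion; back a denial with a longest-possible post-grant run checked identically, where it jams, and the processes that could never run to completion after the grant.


DENY — the pretend-granted state is unsafe.
Key observation: after J9, J4 the pool peaks at (5, 5, 4, 5), and each blocked process is short somewhere: J6 on type-C units, type-D units, type-A units, type-B units; J7 on type-C units, type-D units, type-A units; J5 on type-C units, type-B units; J2 on type-A units.
After a pretend grant, a maximal execution: J9, J4 — then nothing else fits. Check, step by step:
  pool = (2, 1, 2, 1)
  J9: need (1, 0, 2, 1) fits (2, 1, 2, 1); releases (2, 3, 1, 2), pool now (4, 4, 3, 3)
  J4: need (4, 0, 3, 3) fits (4, 4, 3, 3); releases (1, 1, 1, 2), pool now (5, 5, 4, 5)
  J6 cannot run: need (9, 9, 5, 6) vs free (5, 5, 4, 5) (insufficient type-C units, type-D units, type-A units and type-B units)
  J7 cannot run: need (13, 10, 5, 1) vs free (5, 5, 4, 5) (insufficient type-C units, type-D units and type-A units)
  J5 cannot run: need (6, 0, 4, 6) vs free (5, 5, 4, 5) (insufficient type-C units and type-B units)
  J2 cannot run: need (5, 4, 5, 3) vs free (5, 5, 4, 5) (insufficient type-A units)
Had the request been granted, J6, J7, J5 and J2 could never finish.


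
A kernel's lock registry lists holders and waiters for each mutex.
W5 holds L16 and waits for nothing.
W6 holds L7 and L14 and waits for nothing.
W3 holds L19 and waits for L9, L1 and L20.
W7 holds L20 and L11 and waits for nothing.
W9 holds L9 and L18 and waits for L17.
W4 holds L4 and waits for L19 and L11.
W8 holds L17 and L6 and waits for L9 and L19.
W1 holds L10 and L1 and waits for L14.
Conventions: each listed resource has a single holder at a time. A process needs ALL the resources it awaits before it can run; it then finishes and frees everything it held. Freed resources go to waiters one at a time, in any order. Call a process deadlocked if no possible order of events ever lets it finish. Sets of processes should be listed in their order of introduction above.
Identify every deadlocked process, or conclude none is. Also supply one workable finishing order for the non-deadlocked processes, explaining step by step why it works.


Deadlocked set: W3, W9, W4 and W8.
Key observation: along W3 -> W9 -> W8 -> W3, each member waits on what the next one holds — a deadlock; W4 waits into the deadlock from upstream.
The rest can finish in the order W5, W6, W1, W7.
Step-by-step check:
  W5: no waits; runs immediately, freeing L16
  W6: no waits; runs immediately, freeing L7 and L14
  W1: everything it awaited (L14) is free; runs, freeing L10 and L1
  W7: no waits; runs immediately, freeing L20 and L11


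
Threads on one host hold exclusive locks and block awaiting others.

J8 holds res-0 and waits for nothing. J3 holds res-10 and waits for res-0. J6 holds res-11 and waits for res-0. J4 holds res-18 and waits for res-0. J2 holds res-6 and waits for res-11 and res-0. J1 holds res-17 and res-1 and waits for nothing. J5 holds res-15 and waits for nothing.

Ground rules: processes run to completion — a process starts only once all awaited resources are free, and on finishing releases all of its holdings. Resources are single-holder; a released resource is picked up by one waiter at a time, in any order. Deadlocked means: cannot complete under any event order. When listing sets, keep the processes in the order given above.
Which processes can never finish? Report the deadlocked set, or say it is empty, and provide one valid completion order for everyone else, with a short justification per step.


The deadlocked set is empty.
Key observation: no waiting chain loops back on itself — every chain ends at a process that waits on nothing, so everyone eventually runs.
One completion order for the rest: J5, J8, J6, J3, J2, J4, J1.
Walking it through:
  run J5 (it waits on nothing); releases res-15
  run J8 (it waits on nothing); releases res-0
  run J6 (all its waits — res-0 — are resolved); releases res-11
  run J3 (all its waits — res-0 — are resolved); releases res-10
  run J2 (all its waits — res-11 and res-0 — are resolved); releases res-6
  run J4 (all its waits — res-0 — are resolved); releases res-18
  run J1 (it waits on nothing); releases res-17 and res-1


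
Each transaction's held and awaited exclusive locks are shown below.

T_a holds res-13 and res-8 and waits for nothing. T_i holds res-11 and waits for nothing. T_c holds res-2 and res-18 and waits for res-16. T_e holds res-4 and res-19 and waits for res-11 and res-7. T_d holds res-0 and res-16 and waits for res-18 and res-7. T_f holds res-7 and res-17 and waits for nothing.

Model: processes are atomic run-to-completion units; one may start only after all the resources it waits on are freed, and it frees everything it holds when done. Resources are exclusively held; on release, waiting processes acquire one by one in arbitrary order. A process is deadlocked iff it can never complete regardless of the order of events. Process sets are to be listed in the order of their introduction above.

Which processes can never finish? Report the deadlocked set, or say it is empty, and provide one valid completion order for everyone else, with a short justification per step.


The deadlocked set is T_c and T_d.
Key observation: the waits loop around T_c -> T_d -> T_c with no way out; no other process is dragged down with it.
A valid finishing order for the others: T_f, T_i, T_e, T_a.
Verifying each step:
  run T_f (it waits on nothing); releases res-7 and res-17
  run T_i (it waits on nothing); releases res-11
  T_e: everything it awaited (res-11 and res-7) is free; runs, freeing res-4 and res-19
  run T_a (it waits on nothing); releases res-13 and res-8


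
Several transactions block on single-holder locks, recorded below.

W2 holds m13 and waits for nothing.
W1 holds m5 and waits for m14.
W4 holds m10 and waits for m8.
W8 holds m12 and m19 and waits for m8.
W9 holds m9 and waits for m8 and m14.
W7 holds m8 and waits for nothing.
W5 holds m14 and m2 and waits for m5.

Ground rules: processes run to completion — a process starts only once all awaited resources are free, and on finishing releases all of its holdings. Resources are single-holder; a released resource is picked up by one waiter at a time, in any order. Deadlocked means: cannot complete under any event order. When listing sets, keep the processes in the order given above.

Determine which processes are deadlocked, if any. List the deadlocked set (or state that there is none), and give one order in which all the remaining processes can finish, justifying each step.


Deadlocked: W1, W9 and W5.
Key observation: W1 -> W5 -> W1 is a circular wait — nothing in it can go first; W9 waits into the deadlock from upstream.
A valid finishing order for the others: W7, W2, W8, W4.
Walking it through:
  run W7 (it waits on nothing); releases m8
  run W2 (it waits on nothing); releases m13
  W8 waits on m8 — all released -> runs and releases m12 and m19
  W4 waits on m8 — all released -> runs and releases m10


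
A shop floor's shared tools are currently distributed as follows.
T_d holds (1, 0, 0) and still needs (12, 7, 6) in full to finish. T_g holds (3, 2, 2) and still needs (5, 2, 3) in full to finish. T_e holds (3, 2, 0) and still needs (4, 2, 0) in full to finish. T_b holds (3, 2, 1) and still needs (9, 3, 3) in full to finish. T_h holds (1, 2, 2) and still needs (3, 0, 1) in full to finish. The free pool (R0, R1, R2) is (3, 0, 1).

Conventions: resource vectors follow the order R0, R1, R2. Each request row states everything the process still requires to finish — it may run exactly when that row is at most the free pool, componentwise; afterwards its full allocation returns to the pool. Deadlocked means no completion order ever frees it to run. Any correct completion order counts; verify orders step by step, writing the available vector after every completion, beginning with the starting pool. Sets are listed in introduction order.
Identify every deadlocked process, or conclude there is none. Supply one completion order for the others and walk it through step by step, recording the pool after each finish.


No process is deadlocked.
Key observation: starting with T_h, each completion frees enough for the next — no one is permanently blocked.
The rest can finish in the order T_h, T_e, T_g, T_b, T_d. Verifying each step:
  pool = (3, 0, 1)
  T_h: need (3, 0, 1) fits (3, 0, 1); releases (1, 2, 2), pool now (4, 2, 3)
  T_e: need (4, 2, 0) fits (4, 2, 3); releases (3, 2, 0), pool now (7, 4, 3)
  T_g: need (5, 2, 3) fits (7, 4, 3); releases (3, 2, 2), pool now (10, 6, 5)
  T_b: need (9, 3, 3) fits (10, 6, 5); releases (3, 2, 1), pool now (13, 8, 6)
  T_d: need (12, 7, 6) fits (13, 8, 6); releases (1, 0, 0), pool now (14, 8, 6)
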